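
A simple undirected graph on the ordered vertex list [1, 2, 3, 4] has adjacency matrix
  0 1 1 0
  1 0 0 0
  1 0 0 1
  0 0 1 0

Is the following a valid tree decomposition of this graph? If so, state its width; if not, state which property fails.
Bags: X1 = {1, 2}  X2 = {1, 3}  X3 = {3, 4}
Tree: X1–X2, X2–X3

Vertex coverage: the bags together contain {1, 2, 3, 4}, the full vertex set. Edge coverage: each edge of G has both endpoints in at least one bag. Running intersection: for every vertex, the bags containing it form a connected subtree. All three properties hold, so this is a valid tree decomposition of width max|bag| − 1 = 1, and hence tw(G) ≤ 1.

Yes; width 1.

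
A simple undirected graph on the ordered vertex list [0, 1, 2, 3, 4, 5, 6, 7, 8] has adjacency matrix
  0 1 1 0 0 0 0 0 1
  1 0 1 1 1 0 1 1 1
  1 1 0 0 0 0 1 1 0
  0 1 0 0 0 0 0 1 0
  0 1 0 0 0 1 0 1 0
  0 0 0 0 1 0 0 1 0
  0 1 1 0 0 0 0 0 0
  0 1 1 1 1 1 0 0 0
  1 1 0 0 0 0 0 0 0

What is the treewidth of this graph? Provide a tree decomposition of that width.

Every bag has size at most 3, so the width is 3 − 1 = 2 and tw(G) ≤ 2. On the other hand G contains the 3-clique {0, 1, 8}. A clique must lie in a single bag of any decomposition, so no decomposition can have width below 2. Combining the bounds, tw(G) = 2.

Treewidth 2.
One optimal decomposition is:
Bags: B1 = {1, 2, 7}  B2 = {0, 1, 2}  B3 = {0, 1, 8}  B4 = {1, 4, 7}  B5 = {1, 2, 6}  B6 = {4, 5, 7}  B7 = {1, 3, 7}
Tree: B1–B2, B2–B3, B1–B4, B1–B5, B4–B6, B4–B7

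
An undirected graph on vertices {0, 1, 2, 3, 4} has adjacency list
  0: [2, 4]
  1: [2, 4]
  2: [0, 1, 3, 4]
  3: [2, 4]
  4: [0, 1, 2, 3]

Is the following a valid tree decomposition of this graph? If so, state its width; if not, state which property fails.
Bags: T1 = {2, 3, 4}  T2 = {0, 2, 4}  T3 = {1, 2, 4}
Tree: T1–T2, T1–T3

Checking the three conditions: (i) the bags cover all of {0, 1, 2, 3, 4}; (ii) for each edge, some bag contains both endpoints; (iii) the bags containing any fixed vertex form a subtree. All hold, so the decomposition is valid with width 3 − 1 = 2.

Yes; width 2.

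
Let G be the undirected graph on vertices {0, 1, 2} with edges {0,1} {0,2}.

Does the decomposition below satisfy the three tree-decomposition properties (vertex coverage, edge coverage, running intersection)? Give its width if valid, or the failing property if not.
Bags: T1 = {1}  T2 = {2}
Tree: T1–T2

A tree decomposition must satisfy three properties: every vertex lies in some bag; for every edge, both endpoints lie together in some bag; and for every vertex, the bags containing it form a connected subtree. Here vertex 0 appears in no bag, so the decomposition is invalid.

No — vertex 0 appears in no bag.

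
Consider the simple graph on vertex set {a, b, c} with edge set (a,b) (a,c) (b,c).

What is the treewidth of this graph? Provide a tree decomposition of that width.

Treewidth 2.
One such decomposition:
Bags: B1 = {a, b, c}
Tree: (single bag)

A single bag containing all 3 vertices is trivially a valid decomposition of width 2. Conversely, {a, b, c} is a clique of size 3, and the vertices of any clique must share a bag in every tree decomposition; so some bag has ≥ 3 vertices and tw(G) ≥ 2. Hence tw(G) = 2 exactly.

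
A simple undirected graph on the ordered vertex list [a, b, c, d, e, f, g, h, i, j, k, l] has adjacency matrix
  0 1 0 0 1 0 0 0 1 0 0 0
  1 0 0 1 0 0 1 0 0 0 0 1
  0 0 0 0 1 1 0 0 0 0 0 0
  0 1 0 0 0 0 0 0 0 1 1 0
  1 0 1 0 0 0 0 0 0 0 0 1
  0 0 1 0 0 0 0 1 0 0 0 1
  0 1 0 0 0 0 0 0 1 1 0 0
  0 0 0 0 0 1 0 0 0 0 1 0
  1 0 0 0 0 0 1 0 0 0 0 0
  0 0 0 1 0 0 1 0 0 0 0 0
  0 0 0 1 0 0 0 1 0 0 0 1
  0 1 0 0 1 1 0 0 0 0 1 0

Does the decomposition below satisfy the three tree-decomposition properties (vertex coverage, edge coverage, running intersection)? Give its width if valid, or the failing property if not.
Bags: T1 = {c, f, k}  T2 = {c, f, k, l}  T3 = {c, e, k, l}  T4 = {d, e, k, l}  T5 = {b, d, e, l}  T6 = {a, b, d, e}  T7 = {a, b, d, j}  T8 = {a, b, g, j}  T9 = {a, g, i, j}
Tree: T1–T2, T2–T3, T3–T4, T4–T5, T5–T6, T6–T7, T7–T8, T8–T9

A tree decomposition must satisfy three properties: every vertex lies in some bag; for every edge, both endpoints lie together in some bag; and for every vertex, the bags containing it form a connected subtree. Here vertex h appears in no bag, so the decomposition is invalid.

No — vertex h appears in no bag.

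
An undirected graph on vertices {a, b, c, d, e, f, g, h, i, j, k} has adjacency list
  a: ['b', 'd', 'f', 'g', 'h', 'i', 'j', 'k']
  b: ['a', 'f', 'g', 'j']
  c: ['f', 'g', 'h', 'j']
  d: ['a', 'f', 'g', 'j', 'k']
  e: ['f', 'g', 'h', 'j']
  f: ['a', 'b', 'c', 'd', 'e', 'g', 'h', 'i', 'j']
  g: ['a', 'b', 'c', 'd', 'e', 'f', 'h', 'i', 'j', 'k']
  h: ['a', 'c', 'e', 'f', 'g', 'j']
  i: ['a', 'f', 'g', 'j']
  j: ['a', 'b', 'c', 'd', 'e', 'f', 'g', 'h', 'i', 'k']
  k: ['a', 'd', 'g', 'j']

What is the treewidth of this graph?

A width-4 tree decomposition is:
Bags: B1 = {a, f, g, h, j}  B2 = {a, b, f, g, j}  B3 = {a, d, f, g, j}  B4 = {e, f, g, h, j}  B5 = {a, f, g, i, j}  B6 = {a, d, g, j, k}  B7 = {c, f, g, h, j}
Tree: B1–B2, B2–B3, B1–B4, B1–B5, B3–B6, B4–B7
Every bag has size at most 5, so the width is 5 − 1 = 4 and tw(G) ≤ 4. On the other hand G contains the 5-clique {e, f, g, h, j}. A clique must lie in a single bag of any decomposition, so no decomposition can have width below 4. The upper and lower bounds meet at 4, so that is the treewidth.

4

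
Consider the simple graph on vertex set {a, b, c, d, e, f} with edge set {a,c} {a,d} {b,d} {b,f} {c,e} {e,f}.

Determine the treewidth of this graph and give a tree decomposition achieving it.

Treewidth 2.
One such decomposition:
Bags: B1 = {a, b, d}  B2 = {a, b, c}  B3 = {b, c, e}  B4 = {b, e, f}
Tree: B1–B2, B2–B3, B3–B4

Each bag holds 3 vertices, so the decomposition has width 2, which upper-bounds the treewidth. For the lower bound, G contains the cycle b–d–a–c–e–f–b, so G is not a forest; only forests have treewidth ≤ 1, hence tw(G) ≥ 2. Hence tw(G) = 2 exactly.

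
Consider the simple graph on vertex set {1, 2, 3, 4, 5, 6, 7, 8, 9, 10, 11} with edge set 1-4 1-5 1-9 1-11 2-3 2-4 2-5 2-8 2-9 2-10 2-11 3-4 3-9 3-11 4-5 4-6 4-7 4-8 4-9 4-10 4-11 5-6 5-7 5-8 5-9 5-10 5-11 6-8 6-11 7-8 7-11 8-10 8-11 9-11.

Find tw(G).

A width-4 tree decomposition is:
Bags: B1 = {2, 4, 5, 9, 11}  B2 = {2, 4, 5, 8, 11}  B3 = {2, 3, 4, 9, 11}  B4 = {4, 5, 7, 8, 11}  B5 = {4, 5, 6, 8, 11}  B6 = {2, 4, 5, 8, 10}  B7 = {1, 4, 5, 9, 11}
Tree: B1–B2, B1–B3, B2–B4, B2–B5, B2–B6, B1–B7
Every bag has size at most 5, so the width is 5 − 1 = 4 and tw(G) ≤ 4. On the other hand G contains the 5-clique {2, 3, 4, 9, 11}. A clique must lie in a single bag of any decomposition, so no decomposition can have width below 4. Combining the bounds, tw(G) = 4.

4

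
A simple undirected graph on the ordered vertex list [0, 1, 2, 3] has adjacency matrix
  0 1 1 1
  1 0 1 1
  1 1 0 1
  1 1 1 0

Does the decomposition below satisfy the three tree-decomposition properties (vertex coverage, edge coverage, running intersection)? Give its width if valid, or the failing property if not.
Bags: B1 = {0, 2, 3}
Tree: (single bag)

No — vertex 1 appears in no bag.

A tree decomposition must satisfy three properties: every vertex lies in some bag; for every edge, both endpoints lie together in some bag; and for every vertex, the bags containing it form a connected subtree. Here vertex 1 appears in no bag, so the decomposition is invalid.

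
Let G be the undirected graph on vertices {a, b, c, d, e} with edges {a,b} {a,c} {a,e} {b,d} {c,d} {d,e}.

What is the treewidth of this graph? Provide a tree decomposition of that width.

Each bag holds 3 vertices, so the decomposition has width 2, which upper-bounds the treewidth. Since e–a–c–d–e is a cycle in G, G is not acyclic. Forests are exactly the graphs of treewidth ≤ 1, so tw(G) ≥ 2. Hence tw(G) = 2 exactly.

Treewidth 2.
One optimal decomposition is:
Bags: B1 = {a, d, e}  B2 = {a, c, d}  B3 = {a, b, d}
Tree: B1–B2, B2–B3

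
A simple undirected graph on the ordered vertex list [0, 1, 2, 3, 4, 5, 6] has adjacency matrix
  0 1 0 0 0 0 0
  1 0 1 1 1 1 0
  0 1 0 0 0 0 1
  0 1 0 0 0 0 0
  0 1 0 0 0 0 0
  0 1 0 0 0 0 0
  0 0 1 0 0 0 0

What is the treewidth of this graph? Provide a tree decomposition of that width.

Every bag has size at most 2, so the width is 2 − 1 = 1 and tw(G) ≤ 1. G has an edge, so its treewidth is at least 1. The upper and lower bounds meet at 1, so that is the treewidth.

Treewidth 1.
One optimal decomposition is:
Bags: B1 = {1, 2}  B2 = {1, 5}  B3 = {1, 3}  B4 = {1, 4}  B5 = {2, 6}  B6 = {0, 1}
Tree: B1–B2, B2–B3, B2–B4, B1–B5, B4–B6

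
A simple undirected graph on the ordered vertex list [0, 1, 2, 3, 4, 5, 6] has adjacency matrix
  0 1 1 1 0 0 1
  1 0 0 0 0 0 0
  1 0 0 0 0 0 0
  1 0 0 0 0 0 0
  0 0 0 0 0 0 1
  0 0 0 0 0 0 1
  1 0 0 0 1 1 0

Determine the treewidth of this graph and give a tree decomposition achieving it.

Treewidth 1.
One optimal decomposition is:
Bags: B1 = {0, 6}  B2 = {0, 2}  B3 = {0, 3}  B4 = {0, 1}  B5 = {4, 6}  B6 = {5, 6}
Tree: B1–B2, B1–B3, B1–B4, B1–B5, B5–B6

Each bag holds 2 vertices, so the decomposition has width 1, which upper-bounds the treewidth. Any graph with an edge has treewidth ≥ 1, and G has the edge 6–0. Hence tw(G) = 1 exactly.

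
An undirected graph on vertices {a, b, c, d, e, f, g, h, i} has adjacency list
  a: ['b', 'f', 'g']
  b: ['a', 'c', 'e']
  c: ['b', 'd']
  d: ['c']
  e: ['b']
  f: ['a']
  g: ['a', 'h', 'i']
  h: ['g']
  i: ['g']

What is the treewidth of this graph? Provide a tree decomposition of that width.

Every bag has size at most 2, so the width is 2 − 1 = 1 and tw(G) ≤ 1. Any graph with an edge has treewidth ≥ 1, and G has the edge a–b. The upper and lower bounds meet at 1, so that is the treewidth.

Treewidth 1.
Bags: B1 = {a, b}  B2 = {b, c}  B3 = {a, g}  B4 = {g, i}  B5 = {a, f}  B6 = {c, d}  B7 = {b, e}  B8 = {g, h}
Tree: B1–B2, B1–B3, B3–B4, B3–B5, B2–B6, B2–B7, B4–B8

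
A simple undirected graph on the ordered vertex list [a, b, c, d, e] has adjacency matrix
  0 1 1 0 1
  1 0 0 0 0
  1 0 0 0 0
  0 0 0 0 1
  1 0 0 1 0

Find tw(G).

A width-1 tree decomposition is:
Bags: B1 = {a, e}  B2 = {a, c}  B3 = {a, b}  B4 = {d, e}
Tree: B1–B2, B2–B3, B1–B4
Every bag has size at most 2, so the width is 2 − 1 = 1 and tw(G) ≤ 1. Since G has at least one edge (e.g. a–e), it is not an edgeless graph, so tw(G) ≥ 1. Combining the bounds, tw(G) = 1.

1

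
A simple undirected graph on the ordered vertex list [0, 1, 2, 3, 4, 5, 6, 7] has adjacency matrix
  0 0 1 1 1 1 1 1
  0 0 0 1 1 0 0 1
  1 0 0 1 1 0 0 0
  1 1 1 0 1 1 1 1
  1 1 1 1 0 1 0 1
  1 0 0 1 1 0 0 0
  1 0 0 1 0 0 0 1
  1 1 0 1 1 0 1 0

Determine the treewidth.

3

A width-3 tree decomposition is:
Bags: B1 = {0, 3, 4, 7}  B2 = {1, 3, 4, 7}  B3 = {0, 3, 6, 7}  B4 = {0, 3, 4, 5}  B5 = {0, 2, 3, 4}
Tree: B1–B2, B1–B3, B1–B4, B1–B5
Every bag has size at most 4, so the width is 4 − 1 = 3 and tw(G) ≤ 3. Conversely, {0, 2, 3, 4} is a clique of size 4, and the vertices of any clique must share a bag in every tree decomposition; so some bag has ≥ 4 vertices and tw(G) ≥ 3. Therefore the treewidth is 3.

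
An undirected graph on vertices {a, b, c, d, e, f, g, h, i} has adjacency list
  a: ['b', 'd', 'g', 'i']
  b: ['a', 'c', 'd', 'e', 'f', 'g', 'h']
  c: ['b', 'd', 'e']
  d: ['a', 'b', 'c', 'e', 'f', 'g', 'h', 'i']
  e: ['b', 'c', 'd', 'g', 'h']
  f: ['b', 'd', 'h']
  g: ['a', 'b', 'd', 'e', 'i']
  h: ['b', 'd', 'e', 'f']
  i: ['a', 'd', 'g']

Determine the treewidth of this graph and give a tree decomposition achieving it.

Treewidth 3.
Bags: B1 = {b, d, e, h}  B2 = {b, d, e, g}  B3 = {b, c, d, e}  B4 = {a, b, d, g}  B5 = {a, d, g, i}  B6 = {b, d, f, h}
Tree: B1–B2, B1–B3, B2–B4, B4–B5, B1–B6

Each bag holds 4 vertices, so the decomposition has width 3, which upper-bounds the treewidth. On the other hand G contains the 4-clique {a, b, d, g}. A clique must lie in a single bag of any decomposition, so no decomposition can have width below 3. The upper and lower bounds meet at 3, so that is the treewidth.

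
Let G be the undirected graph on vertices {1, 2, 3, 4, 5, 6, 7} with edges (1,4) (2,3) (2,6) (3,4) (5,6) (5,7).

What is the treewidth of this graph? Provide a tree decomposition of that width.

Every bag has size at most 2, so the width is 2 − 1 = 1 and tw(G) ≤ 1. Any graph with an edge has treewidth ≥ 1, and G has the edge 7–5. Combining the bounds, tw(G) = 1.

Treewidth 1.
One optimal decomposition is:
Bags: B1 = {5, 7}  B2 = {5, 6}  B3 = {2, 6}  B4 = {2, 3}  B5 = {3, 4}  B6 = {1, 4}
Tree: B1–B2, B2–B3, B3–B4, B4–B5, B5–B6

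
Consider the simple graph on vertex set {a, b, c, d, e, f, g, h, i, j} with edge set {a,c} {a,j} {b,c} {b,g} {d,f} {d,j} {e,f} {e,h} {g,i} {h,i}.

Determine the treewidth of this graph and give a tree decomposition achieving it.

The largest bag has 3 vertices, giving width 2; this decomposition certifies tw(G) ≤ 2. For the lower bound, G contains the cycle c–a–j–d–f–e–h–i–g–b–c, so G is not a forest; only forests have treewidth ≤ 1, hence tw(G) ≥ 2. The upper and lower bounds meet at 2, so that is the treewidth.

Treewidth 2.
One optimal decomposition is:
Bags: B1 = {a, c, j}  B2 = {c, d, j}  B3 = {c, d, f}  B4 = {c, e, f}  B5 = {c, e, h}  B6 = {c, h, i}  B7 = {c, g, i}  B8 = {b, c, g}
Tree: B1–B2, B2–B3, B3–B4, B4–B5, B5–B6, B6–B7, B7–B8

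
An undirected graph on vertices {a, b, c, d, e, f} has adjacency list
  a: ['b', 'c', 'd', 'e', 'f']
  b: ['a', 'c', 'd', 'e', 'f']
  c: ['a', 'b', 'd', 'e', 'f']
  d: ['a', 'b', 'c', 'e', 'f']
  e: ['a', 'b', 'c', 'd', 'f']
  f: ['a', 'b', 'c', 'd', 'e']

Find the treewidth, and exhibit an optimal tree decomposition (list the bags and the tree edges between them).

Treewidth 5.
Bags: B1 = {a, b, c, d, e, f}
Tree: (single bag)

A single bag containing all 6 vertices is trivially a valid decomposition of width 5. On the other hand G contains the 6-clique {a, b, c, d, e, f}. A clique must lie in a single bag of any decomposition, so no decomposition can have width below 5. Therefore the treewidth is 5.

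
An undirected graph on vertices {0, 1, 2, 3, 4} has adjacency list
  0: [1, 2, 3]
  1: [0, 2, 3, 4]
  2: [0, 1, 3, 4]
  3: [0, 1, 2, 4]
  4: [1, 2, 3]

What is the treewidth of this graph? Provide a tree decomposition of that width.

Treewidth 3.
Bags: B1 = {1, 2, 3, 4}  B2 = {0, 1, 2, 3}
Tree: B1–B2

Each bag holds 4 vertices, so the decomposition has width 3, which upper-bounds the treewidth. Conversely, {0, 1, 2, 3} is a clique of size 4, and the vertices of any clique must share a bag in every tree decomposition; so some bag has ≥ 4 vertices and tw(G) ≥ 3. Therefore the treewidth is 3.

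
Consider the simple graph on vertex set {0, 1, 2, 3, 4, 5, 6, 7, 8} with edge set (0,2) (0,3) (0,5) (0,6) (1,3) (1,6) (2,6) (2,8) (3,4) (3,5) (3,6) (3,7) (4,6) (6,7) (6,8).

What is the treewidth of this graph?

2

A width-2 tree decomposition is:
Bags: B1 = {0, 3, 6}  B2 = {0, 2, 6}  B3 = {2, 6, 8}  B4 = {3, 6, 7}  B5 = {1, 3, 6}  B6 = {3, 4, 6}  B7 = {0, 3, 5}
Tree: B1–B2, B2–B3, B1–B4, B4–B5, B1–B6, B1–B7
Each bag holds 3 vertices, so the decomposition has width 2, which upper-bounds the treewidth. Conversely, {0, 3, 5} is a clique of size 3, and the vertices of any clique must share a bag in every tree decomposition; so some bag has ≥ 3 vertices and tw(G) ≥ 2. Therefore the treewidth is 2.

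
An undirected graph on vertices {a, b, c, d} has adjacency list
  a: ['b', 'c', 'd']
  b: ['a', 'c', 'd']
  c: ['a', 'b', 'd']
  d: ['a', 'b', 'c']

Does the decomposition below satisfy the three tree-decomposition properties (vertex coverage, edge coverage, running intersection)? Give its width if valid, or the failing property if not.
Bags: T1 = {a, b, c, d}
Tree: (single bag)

Checking the three conditions: (i) the bags cover all of {a, b, c, d}; (ii) for each edge, some bag contains both endpoints; (iii) the bags containing any fixed vertex form a subtree. All hold, so the decomposition is valid with width 4 − 1 = 3.

Yes; width 3.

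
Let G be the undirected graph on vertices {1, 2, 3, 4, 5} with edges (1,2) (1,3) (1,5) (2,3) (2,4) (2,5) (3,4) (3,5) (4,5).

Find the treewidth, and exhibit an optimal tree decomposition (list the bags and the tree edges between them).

Treewidth 3.
One optimal decomposition is:
Bags: B1 = {1, 2, 3, 5}  B2 = {2, 3, 4, 5}
Tree: B1–B2

Every bag has size at most 4, so the width is 4 − 1 = 3 and tw(G) ≤ 3. On the other hand G contains the 4-clique {1, 2, 3, 5}. A clique must lie in a single bag of any decomposition, so no decomposition can have width below 3. The upper and lower bounds meet at 3, so that is the treewidth.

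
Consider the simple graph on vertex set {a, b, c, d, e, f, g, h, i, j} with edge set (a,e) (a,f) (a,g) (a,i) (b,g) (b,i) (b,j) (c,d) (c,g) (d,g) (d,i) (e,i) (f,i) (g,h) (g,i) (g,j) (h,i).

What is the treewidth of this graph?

A width-2 tree decomposition is:
Bags: B1 = {d, g, i}  B2 = {a, g, i}  B3 = {a, f, i}  B4 = {b, g, i}  B5 = {g, h, i}  B6 = {a, e, i}  B7 = {b, g, j}  B8 = {c, d, g}
Tree: B1–B2, B2–B3, B1–B4, B1–B5, B3–B6, B4–B7, B1–B8
Every bag has size at most 3, so the width is 3 − 1 = 2 and tw(G) ≤ 2. Conversely, {b, g, j} is a clique of size 3, and the vertices of any clique must share a bag in every tree decomposition; so some bag has ≥ 3 vertices and tw(G) ≥ 2. Combining the bounds, tw(G) = 2.

2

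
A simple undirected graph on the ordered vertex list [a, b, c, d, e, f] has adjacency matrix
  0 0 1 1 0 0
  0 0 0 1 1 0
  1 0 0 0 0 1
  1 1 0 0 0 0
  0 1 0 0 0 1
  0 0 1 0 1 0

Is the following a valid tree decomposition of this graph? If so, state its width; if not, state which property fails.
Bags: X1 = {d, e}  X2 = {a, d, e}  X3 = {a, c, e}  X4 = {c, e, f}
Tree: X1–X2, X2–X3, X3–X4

No — vertex b appears in no bag.

A tree decomposition must satisfy three properties: every vertex lies in some bag; for every edge, both endpoints lie together in some bag; and for every vertex, the bags containing it form a connected subtree. Here vertex b appears in no bag, so the decomposition is invalid.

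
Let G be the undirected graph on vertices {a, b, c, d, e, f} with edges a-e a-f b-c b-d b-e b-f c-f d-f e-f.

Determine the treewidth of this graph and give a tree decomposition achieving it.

Treewidth 2.
One optimal decomposition is:
Bags: B1 = {b, e, f}  B2 = {b, d, f}  B3 = {b, c, f}  B4 = {a, e, f}
Tree: B1–B2, B1–B3, B1–B4

Every bag has size at most 3, so the width is 3 − 1 = 2 and tw(G) ≤ 2. On the other hand G contains the 3-clique {a, e, f}. A clique must lie in a single bag of any decomposition, so no decomposition can have width below 2. Combining the bounds, tw(G) = 2.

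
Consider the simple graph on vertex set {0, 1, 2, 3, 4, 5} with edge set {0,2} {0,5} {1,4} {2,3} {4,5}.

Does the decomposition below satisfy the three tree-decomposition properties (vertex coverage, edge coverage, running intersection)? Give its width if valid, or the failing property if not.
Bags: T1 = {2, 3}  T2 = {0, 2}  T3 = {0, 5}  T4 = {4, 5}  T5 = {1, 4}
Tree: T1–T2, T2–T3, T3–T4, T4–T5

Every vertex of G appears in some bag (union = {0, 1, 2, 3, 4, 5}); every edge is covered by a bag; and for each vertex v the set of bags containing v is connected in the bag tree. The decomposition is therefore valid. The largest bag has 2 vertices, so the width is 1.

Yes; width 1.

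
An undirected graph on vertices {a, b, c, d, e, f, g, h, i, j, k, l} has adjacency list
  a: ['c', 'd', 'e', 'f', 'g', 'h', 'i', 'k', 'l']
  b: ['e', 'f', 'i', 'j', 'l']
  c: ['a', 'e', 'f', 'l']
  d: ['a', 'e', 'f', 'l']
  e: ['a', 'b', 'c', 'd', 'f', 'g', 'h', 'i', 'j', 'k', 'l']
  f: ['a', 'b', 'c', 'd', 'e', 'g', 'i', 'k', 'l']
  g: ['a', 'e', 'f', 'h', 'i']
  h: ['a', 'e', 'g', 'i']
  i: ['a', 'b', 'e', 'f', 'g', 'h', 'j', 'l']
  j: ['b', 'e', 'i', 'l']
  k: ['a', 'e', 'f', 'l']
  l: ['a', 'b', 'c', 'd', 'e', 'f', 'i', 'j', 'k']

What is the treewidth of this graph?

4

A width-4 tree decomposition is:
Bags: B1 = {a, d, e, f, l}  B2 = {a, e, f, i, l}  B3 = {b, e, f, i, l}  B4 = {a, e, f, k, l}  B5 = {a, e, f, g, i}  B6 = {a, c, e, f, l}  B7 = {b, e, i, j, l}  B8 = {a, e, g, h, i}
Tree: B1–B2, B2–B3, B2–B4, B2–B5, B1–B6, B3–B7, B5–B8
The largest bag has 5 vertices, giving width 4; this decomposition certifies tw(G) ≤ 4. Conversely, {b, e, i, j, l} is a clique of size 5, and the vertices of any clique must share a bag in every tree decomposition; so some bag has ≥ 5 vertices and tw(G) ≥ 4. Hence tw(G) = 4 exactly.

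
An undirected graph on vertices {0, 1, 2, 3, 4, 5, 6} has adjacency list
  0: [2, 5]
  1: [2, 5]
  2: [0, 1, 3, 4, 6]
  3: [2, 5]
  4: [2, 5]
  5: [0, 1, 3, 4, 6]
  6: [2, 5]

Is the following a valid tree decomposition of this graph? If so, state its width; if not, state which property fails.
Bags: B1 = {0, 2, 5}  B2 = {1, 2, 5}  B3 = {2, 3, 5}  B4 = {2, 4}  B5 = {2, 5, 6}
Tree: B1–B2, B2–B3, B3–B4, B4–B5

A tree decomposition must satisfy three properties: every vertex lies in some bag; for every edge, both endpoints lie together in some bag; and for every vertex, the bags containing it form a connected subtree. Here edge (5,4) lies in no bag, so the decomposition is invalid.

No — edge (5,4) lies in no bag.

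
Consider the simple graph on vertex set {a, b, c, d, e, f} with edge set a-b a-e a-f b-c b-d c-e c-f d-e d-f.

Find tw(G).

A width-3 tree decomposition is:
Bags: B1 = {b, c, e, f}  B2 = {b, d, e, f}  B3 = {a, b, e, f}
Tree: B1–B2, B2–B3
The largest bag has 4 vertices, giving width 3; this decomposition certifies tw(G) ≤ 3. For the lower bound: the 4 vertex sets {c,e}, {d,f}, {b}, {a} are disjoint, each induces a connected subgraph, and every pair is joined by at least one edge of G. Contracting each set to a single vertex therefore yields K_{4} as a minor, and since treewidth is minor-monotone, tw(G) ≥ tw(K_{4}) = 3. The upper and lower bounds meet at 3, so that is the treewidth.

3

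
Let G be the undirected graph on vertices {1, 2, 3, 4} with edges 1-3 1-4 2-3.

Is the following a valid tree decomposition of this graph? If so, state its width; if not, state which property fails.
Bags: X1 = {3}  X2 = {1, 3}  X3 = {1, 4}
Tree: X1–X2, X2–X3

A tree decomposition must satisfy three properties: every vertex lies in some bag; for every edge, both endpoints lie together in some bag; and for every vertex, the bags containing it form a connected subtree. Here vertex 2 appears in no bag, so the decomposition is invalid.

No — vertex 2 appears in no bag.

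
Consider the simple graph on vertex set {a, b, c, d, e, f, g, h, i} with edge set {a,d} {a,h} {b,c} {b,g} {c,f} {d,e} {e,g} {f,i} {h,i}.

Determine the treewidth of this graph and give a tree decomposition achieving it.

Treewidth 2.
One such decomposition:
Bags: B1 = {a, d, h}  B2 = {d, e, h}  B3 = {e, g, h}  B4 = {b, g, h}  B5 = {b, c, h}  B6 = {c, f, h}  B7 = {f, h, i}
Tree: B1–B2, B2–B3, B3–B4, B4–B5, B5–B6, B6–B7

Every bag has size at most 3, so the width is 3 − 1 = 2 and tw(G) ≤ 2. For the lower bound, G contains the cycle h–a–d–e–g–b–c–f–i–h, so G is not a forest; only forests have treewidth ≤ 1, hence tw(G) ≥ 2. Hence tw(G) = 2 exactly.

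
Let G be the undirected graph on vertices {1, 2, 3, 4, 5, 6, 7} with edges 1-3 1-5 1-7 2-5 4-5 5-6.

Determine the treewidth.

A width-1 tree decomposition is:
Bags: B1 = {4, 5}  B2 = {1, 5}  B3 = {2, 5}  B4 = {5, 6}  B5 = {1, 7}  B6 = {1, 3}
Tree: B1–B2, B1–B3, B2–B4, B2–B5, B5–B6
Every bag has size at most 2, so the width is 2 − 1 = 1 and tw(G) ≤ 1. Any graph with an edge has treewidth ≥ 1, and G has the edge 5–4. Therefore the treewidth is 1.

1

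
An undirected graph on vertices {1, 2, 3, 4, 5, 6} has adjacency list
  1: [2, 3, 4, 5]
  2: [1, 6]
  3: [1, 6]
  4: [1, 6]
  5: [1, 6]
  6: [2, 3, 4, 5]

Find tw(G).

A width-2 tree decomposition is:
Bags: B1 = {1, 5, 6}  B2 = {1, 4, 6}  B3 = {1, 3, 6}  B4 = {1, 2, 6}
Tree: B1–B2, B2–B3, B3–B4
The largest bag has 3 vertices, giving width 2; this decomposition certifies tw(G) ≤ 2. Since 6–5–1–4–6 is a cycle in G, G is not acyclic. Forests are exactly the graphs of treewidth ≤ 1, so tw(G) ≥ 2. Hence tw(G) = 2 exactly.

2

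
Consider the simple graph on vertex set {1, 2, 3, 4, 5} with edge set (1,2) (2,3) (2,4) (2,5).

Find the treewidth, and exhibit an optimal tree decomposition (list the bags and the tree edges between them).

The largest bag has 2 vertices, giving width 1; this decomposition certifies tw(G) ≤ 1. Since G has at least one edge (e.g. 4–2), it is not an edgeless graph, so tw(G) ≥ 1. The upper and lower bounds meet at 1, so that is the treewidth.

Treewidth 1.
Bags: B1 = {2, 4}  B2 = {2, 3}  B3 = {1, 2}  B4 = {2, 5}
Tree: B1–B2, B2–B3, B3–B4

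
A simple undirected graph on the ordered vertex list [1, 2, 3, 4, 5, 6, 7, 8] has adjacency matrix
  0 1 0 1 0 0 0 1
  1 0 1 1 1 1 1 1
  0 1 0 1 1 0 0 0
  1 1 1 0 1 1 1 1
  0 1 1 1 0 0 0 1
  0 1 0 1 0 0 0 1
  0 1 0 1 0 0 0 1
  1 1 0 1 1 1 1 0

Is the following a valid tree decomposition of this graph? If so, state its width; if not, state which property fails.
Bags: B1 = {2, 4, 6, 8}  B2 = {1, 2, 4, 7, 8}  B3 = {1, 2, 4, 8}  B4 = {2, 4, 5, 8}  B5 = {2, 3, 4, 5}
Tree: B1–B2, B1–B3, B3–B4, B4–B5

No — bags containing vertex 1 are not connected in the tree.

A tree decomposition must satisfy three properties: every vertex lies in some bag; for every edge, both endpoints lie together in some bag; and for every vertex, the bags containing it form a connected subtree. Here bags containing vertex 1 are not connected in the tree, so the decomposition is invalid.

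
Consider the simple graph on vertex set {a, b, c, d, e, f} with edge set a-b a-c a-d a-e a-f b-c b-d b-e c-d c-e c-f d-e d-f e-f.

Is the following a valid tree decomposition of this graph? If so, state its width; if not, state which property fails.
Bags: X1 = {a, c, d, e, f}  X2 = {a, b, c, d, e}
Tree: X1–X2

Vertex coverage: the bags together contain {a, b, c, d, e, f}, the full vertex set. Edge coverage: each edge of G has both endpoints in at least one bag. Running intersection: for every vertex, the bags containing it form a connected subtree. All three properties hold, so this is a valid tree decomposition of width max|bag| − 1 = 4, and hence tw(G) ≤ 4.

Yes; width 4.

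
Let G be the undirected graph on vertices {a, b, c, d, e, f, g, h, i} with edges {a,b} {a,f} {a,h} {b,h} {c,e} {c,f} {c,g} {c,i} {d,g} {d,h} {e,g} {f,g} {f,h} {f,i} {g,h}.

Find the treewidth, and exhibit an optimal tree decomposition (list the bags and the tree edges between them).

Treewidth 2.
One such decomposition:
Bags: B1 = {a, f, h}  B2 = {f, g, h}  B3 = {c, f, g}  B4 = {a, b, h}  B5 = {c, f, i}  B6 = {c, e, g}  B7 = {d, g, h}
Tree: B1–B2, B2–B3, B1–B4, B3–B5, B3–B6, B2–B7

Every bag has size at most 3, so the width is 3 − 1 = 2 and tw(G) ≤ 2. For the lower bound, the 3 vertices {d, g, h} are pairwise adjacent, and any tree decomposition puts a clique entirely inside one bag — forcing width ≥ 2. The upper and lower bounds meet at 2, so that is the treewidth.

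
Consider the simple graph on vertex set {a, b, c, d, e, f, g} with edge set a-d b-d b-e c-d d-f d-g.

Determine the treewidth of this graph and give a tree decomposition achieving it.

Treewidth 1.
One optimal decomposition is:
Bags: B1 = {d, f}  B2 = {b, d}  B3 = {d, g}  B4 = {b, e}  B5 = {c, d}  B6 = {a, d}
Tree: B1–B2, B1–B3, B2–B4, B3–B5, B2–B6

The largest bag has 2 vertices, giving width 1; this decomposition certifies tw(G) ≤ 1. Any graph with an edge has treewidth ≥ 1, and G has the edge d–f. The upper and lower bounds meet at 1, so that is the treewidth.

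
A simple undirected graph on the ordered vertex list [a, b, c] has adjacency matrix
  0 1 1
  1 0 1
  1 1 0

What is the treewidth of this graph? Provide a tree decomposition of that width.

A single bag containing all 3 vertices is trivially a valid decomposition of width 2. Conversely, {a, b, c} is a clique of size 3, and the vertices of any clique must share a bag in every tree decomposition; so some bag has ≥ 3 vertices and tw(G) ≥ 2. The upper and lower bounds meet at 2, so that is the treewidth.

Treewidth 2.
Bags: B1 = {a, b, c}
Tree: (single bag)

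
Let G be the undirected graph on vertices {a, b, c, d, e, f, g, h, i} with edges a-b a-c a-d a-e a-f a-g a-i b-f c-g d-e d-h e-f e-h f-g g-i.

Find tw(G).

2

A width-2 tree decomposition is:
Bags: B1 = {a, f, g}  B2 = {a, c, g}  B3 = {a, b, f}  B4 = {a, e, f}  B5 = {a, g, i}  B6 = {a, d, e}  B7 = {d, e, h}
Tree: B1–B2, B1–B3, B3–B4, B2–B5, B4–B6, B6–B7
Each bag holds 3 vertices, so the decomposition has width 2, which upper-bounds the treewidth. For the lower bound, the 3 vertices {d, e, h} are pairwise adjacent, and any tree decomposition puts a clique entirely inside one bag — forcing width ≥ 2. Therefore the treewidth is 2.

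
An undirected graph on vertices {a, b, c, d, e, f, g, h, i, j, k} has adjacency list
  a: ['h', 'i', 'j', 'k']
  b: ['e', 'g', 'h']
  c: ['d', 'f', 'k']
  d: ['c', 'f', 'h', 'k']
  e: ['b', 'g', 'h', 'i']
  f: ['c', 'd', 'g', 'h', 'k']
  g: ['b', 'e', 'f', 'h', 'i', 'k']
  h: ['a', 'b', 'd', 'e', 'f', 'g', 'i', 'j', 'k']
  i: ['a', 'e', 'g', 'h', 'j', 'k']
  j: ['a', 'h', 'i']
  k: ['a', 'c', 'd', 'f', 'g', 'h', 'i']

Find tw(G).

A width-3 tree decomposition is:
Bags: B1 = {a, h, i, k}  B2 = {g, h, i, k}  B3 = {e, g, h, i}  B4 = {f, g, h, k}  B5 = {b, e, g, h}  B6 = {a, h, i, j}  B7 = {d, f, h, k}  B8 = {c, d, f, k}
Tree: B1–B2, B2–B3, B2–B4, B3–B5, B1–B6, B4–B7, B7–B8
The largest bag has 4 vertices, giving width 3; this decomposition certifies tw(G) ≤ 3. On the other hand G contains the 4-clique {d, f, h, k}. A clique must lie in a single bag of any decomposition, so no decomposition can have width below 3. Therefore the treewidth is 3.

3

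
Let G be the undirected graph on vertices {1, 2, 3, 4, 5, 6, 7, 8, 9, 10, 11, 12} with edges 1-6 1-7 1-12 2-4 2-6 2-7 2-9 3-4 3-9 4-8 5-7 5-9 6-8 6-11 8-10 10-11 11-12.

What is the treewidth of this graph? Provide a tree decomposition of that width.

Each bag holds 4 vertices, so the decomposition has width 3, which upper-bounds the treewidth. For the lower bound: the 4 vertex sets {3,5,9}, {4}, {2}, {1,6,7,8} are disjoint, each induces a connected subgraph, and every pair is joined by at least one edge of G. Contracting each set to a single vertex therefore yields K_{4} as a minor, and since treewidth is minor-monotone, tw(G) ≥ tw(K_{4}) = 3. Combining the bounds, tw(G) = 3.

Treewidth 3.
One such decomposition:
Bags: B1 = {3, 4, 5, 9}  B2 = {2, 4, 5, 9}  B3 = {2, 4, 5, 7}  B4 = {2, 4, 7, 8}  B5 = {2, 6, 7, 8}  B6 = {1, 6, 7, 8}  B7 = {1, 6, 8, 10}  B8 = {1, 6, 10, 11}  B9 = {1, 10, 11, 12}
Tree: B1–B2, B2–B3, B3–B4, B4–B5, B5–B6, B6–B7, B7–B8, B8–B9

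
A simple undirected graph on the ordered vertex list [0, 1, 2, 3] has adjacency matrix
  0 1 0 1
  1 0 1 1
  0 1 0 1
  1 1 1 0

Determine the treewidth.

2

A width-2 tree decomposition is:
Bags: B1 = {1, 2, 3}  B2 = {0, 1, 3}
Tree: B1–B2
Every bag has size at most 3, so the width is 3 − 1 = 2 and tw(G) ≤ 2. For the lower bound, the 3 vertices {0, 1, 3} are pairwise adjacent, and any tree decomposition puts a clique entirely inside one bag — forcing width ≥ 2. The upper and lower bounds meet at 2, so that is the treewidth.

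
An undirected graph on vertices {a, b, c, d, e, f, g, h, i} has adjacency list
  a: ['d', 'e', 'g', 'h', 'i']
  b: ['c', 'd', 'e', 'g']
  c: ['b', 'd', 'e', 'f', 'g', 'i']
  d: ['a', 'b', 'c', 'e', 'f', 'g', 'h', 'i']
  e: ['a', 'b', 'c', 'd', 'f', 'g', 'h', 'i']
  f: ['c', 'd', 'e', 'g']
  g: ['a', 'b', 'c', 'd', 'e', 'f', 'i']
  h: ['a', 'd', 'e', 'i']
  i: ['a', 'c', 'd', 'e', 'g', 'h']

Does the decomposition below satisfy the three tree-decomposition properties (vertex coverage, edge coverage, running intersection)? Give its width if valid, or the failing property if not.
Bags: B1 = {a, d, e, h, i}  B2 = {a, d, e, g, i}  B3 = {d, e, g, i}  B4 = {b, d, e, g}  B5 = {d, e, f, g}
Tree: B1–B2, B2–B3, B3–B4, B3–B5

A tree decomposition must satisfy three properties: every vertex lies in some bag; for every edge, both endpoints lie together in some bag; and for every vertex, the bags containing it form a connected subtree. Here vertex c appears in no bag, so the decomposition is invalid.

No — vertex c appears in no bag.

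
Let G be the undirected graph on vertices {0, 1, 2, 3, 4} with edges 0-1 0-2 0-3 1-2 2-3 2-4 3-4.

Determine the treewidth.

2

A width-2 tree decomposition is:
Bags: B1 = {0, 1, 2}  B2 = {0, 2, 3}  B3 = {2, 3, 4}
Tree: B1–B2, B2–B3
Each bag holds 3 vertices, so the decomposition has width 2, which upper-bounds the treewidth. On the other hand G contains the 3-clique {0, 1, 2}. A clique must lie in a single bag of any decomposition, so no decomposition can have width below 2. Combining the bounds, tw(G) = 2.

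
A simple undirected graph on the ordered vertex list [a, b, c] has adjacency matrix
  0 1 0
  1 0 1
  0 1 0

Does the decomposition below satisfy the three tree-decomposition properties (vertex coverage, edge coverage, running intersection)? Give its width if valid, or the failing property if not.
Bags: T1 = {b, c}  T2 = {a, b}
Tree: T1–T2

Yes; width 1.

Vertex coverage: the bags together contain {a, b, c}, the full vertex set. Edge coverage: each edge of G has both endpoints in at least one bag. Running intersection: for every vertex, the bags containing it form a connected subtree. All three properties hold, so this is a valid tree decomposition of width max|bag| − 1 = 1, and hence tw(G) ≤ 1.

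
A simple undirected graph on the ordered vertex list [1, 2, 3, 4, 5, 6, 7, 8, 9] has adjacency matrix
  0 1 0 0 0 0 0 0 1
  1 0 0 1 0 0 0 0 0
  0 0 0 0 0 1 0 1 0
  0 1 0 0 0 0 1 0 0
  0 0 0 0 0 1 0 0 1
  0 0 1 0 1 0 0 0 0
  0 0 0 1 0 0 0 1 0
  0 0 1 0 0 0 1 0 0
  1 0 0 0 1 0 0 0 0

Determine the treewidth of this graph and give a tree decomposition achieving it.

Every bag has size at most 3, so the width is 3 − 1 = 2 and tw(G) ≤ 2. The edges 7–8–3–6–5–9–1–2–4–7 form a cycle, so G is not a tree and its treewidth is at least 2. Combining the bounds, tw(G) = 2.

Treewidth 2.
Bags: B1 = {3, 7, 8}  B2 = {3, 6, 7}  B3 = {5, 6, 7}  B4 = {5, 7, 9}  B5 = {1, 7, 9}  B6 = {1, 2, 7}  B7 = {2, 4, 7}
Tree: B1–B2, B2–B3, B3–B4, B4–B5, B5–B6, B6–B7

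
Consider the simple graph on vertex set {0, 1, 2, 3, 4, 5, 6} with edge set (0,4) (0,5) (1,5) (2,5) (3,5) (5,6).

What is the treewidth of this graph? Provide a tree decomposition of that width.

Treewidth 1.
One optimal decomposition is:
Bags: B1 = {3, 5}  B2 = {0, 5}  B3 = {5, 6}  B4 = {1, 5}  B5 = {0, 4}  B6 = {2, 5}
Tree: B1–B2, B2–B3, B1–B4, B2–B5, B1–B6

The largest bag has 2 vertices, giving width 1; this decomposition certifies tw(G) ≤ 1. Any graph with an edge has treewidth ≥ 1, and G has the edge 5–3. The upper and lower bounds meet at 1, so that is the treewidth.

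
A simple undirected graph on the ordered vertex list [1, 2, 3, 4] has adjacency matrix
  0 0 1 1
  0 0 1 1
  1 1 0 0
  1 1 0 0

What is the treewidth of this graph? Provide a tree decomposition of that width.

Each bag holds 3 vertices, so the decomposition has width 2, which upper-bounds the treewidth. Since 1–3–2–4–1 is a cycle in G, G is not acyclic. Forests are exactly the graphs of treewidth ≤ 1, so tw(G) ≥ 2. The upper and lower bounds meet at 2, so that is the treewidth.

Treewidth 2.
Bags: B1 = {1, 2, 3}  B2 = {1, 2, 4}
Tree: B1–B2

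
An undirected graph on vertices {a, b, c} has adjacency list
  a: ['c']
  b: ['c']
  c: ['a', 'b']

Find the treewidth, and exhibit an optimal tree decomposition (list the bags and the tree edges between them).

Treewidth 1.
Bags: B1 = {b, c}  B2 = {a, c}
Tree: B1–B2

Each bag holds 2 vertices, so the decomposition has width 1, which upper-bounds the treewidth. G has an edge, so its treewidth is at least 1. Combining the bounds, tw(G) = 1.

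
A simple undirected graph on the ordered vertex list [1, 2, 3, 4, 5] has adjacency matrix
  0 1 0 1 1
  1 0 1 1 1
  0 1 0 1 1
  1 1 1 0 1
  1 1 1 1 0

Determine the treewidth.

A width-3 tree decomposition is:
Bags: B1 = {1, 2, 4, 5}  B2 = {2, 3, 4, 5}
Tree: B1–B2
Every bag has size at most 4, so the width is 4 − 1 = 3 and tw(G) ≤ 3. Conversely, {1, 2, 4, 5} is a clique of size 4, and the vertices of any clique must share a bag in every tree decomposition; so some bag has ≥ 4 vertices and tw(G) ≥ 3. The upper and lower bounds meet at 3, so that is the treewidth.

3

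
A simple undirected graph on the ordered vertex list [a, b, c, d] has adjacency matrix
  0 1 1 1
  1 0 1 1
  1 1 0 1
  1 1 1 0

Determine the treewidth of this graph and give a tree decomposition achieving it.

Treewidth 3.
One optimal decomposition is:
Bags: B1 = {a, b, c, d}
Tree: (single bag)

A single bag containing all 4 vertices is trivially a valid decomposition of width 3. Conversely, {a, b, c, d} is a clique of size 4, and the vertices of any clique must share a bag in every tree decomposition; so some bag has ≥ 4 vertices and tw(G) ≥ 3. The upper and lower bounds meet at 3, so that is the treewidth.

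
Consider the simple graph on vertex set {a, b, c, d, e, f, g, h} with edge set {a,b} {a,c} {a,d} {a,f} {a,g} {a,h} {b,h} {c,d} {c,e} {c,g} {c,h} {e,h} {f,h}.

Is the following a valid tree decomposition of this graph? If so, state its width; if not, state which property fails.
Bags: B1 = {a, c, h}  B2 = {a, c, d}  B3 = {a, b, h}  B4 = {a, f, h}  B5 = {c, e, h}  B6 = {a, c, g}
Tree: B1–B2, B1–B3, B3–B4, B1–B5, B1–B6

Yes; width 2.

Every vertex of G appears in some bag (union = {a, b, c, d, e, f, g, h}); every edge is covered by a bag; and for each vertex v the set of bags containing v is connected in the bag tree. The decomposition is therefore valid. The largest bag has 3 vertices, so the width is 2.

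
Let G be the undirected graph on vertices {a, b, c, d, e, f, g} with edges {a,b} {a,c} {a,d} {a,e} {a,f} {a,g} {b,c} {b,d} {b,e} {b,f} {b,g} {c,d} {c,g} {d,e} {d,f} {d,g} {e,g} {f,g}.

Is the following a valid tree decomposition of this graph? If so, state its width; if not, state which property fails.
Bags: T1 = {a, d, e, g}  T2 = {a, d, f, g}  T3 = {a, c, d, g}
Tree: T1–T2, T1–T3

No — vertex b appears in no bag.

A tree decomposition must satisfy three properties: every vertex lies in some bag; for every edge, both endpoints lie together in some bag; and for every vertex, the bags containing it form a connected subtree. Here vertex b appears in no bag, so the decomposition is invalid.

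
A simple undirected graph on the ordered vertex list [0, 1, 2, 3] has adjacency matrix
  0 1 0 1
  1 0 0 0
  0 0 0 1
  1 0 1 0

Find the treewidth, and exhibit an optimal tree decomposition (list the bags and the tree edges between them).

Treewidth 1.
One optimal decomposition is:
Bags: B1 = {0, 3}  B2 = {2, 3}  B3 = {0, 1}
Tree: B1–B2, B1–B3

Every bag has size at most 2, so the width is 2 − 1 = 1 and tw(G) ≤ 1. Any graph with an edge has treewidth ≥ 1, and G has the edge 3–0. Hence tw(G) = 1 exactly.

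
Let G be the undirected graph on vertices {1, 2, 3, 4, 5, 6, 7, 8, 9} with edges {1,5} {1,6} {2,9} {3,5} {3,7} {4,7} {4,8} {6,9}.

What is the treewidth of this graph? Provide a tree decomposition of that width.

Every bag has size at most 2, so the width is 2 − 1 = 1 and tw(G) ≤ 1. G has an edge, so its treewidth is at least 1. Therefore the treewidth is 1.

Treewidth 1.
Bags: B1 = {2, 9}  B2 = {6, 9}  B3 = {1, 6}  B4 = {1, 5}  B5 = {3, 5}  B6 = {3, 7}  B7 = {4, 7}  B8 = {4, 8}
Tree: B1–B2, B2–B3, B3–B4, B4–B5, B5–B6, B6–B7, B7–B8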